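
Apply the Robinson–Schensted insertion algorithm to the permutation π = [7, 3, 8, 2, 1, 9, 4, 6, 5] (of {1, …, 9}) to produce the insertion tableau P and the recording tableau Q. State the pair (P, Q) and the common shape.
P = [1, 4, 5] / [2, 6, 9] / [3, 8] / [7];  Q = [1, 3, 6] / [2, 7, 8] / [4, 9] / [5];  common shape = (3, 3, 2, 1)

Row-insert the values π_1, π_2, … into P one at a time, bumping the leftmost entry strictly greater than the inserted value down to the next row. The recording tableau Q records, in position (i, j), the step at which that cell was added to P.
  Insert 7 (step 1): P = [7];  Q = [1]
  Insert 3 (step 2): P = [3] / [7];  Q = [1] / [2]
  Insert 8 (step 3): P = [3, 8] / [7];  Q = [1, 3] / [2]
  Insert 2 (step 4): P = [2, 8] / [3] / [7];  Q = [1, 3] / [2] / [4]
  Insert 1 (step 5): P = [1, 8] / [2] / [3] / [7];  Q = [1, 3] / [2] / [4] / [5]
  Insert 9 (step 6): P = [1, 8, 9] / [2] / [3] / [7];  Q = [1, 3, 6] / [2] / [4] / [5]
  Insert 4 (step 7): P = [1, 4, 9] / [2, 8] / [3] / [7];  Q = [1, 3, 6] / [2, 7] / [4] / [5]
  Insert 6 (step 8): P = [1, 4, 6] / [2, 8, 9] / [3] / [7];  Q = [1, 3, 6] / [2, 7, 8] / [4] / [5]
  Insert 5 (step 9): P = [1, 4, 5] / [2, 6, 9] / [3, 8] / [7];  Q = [1, 3, 6] / [2, 7, 8] / [4, 9] / [5]
Final shape: (3, 3, 2, 1).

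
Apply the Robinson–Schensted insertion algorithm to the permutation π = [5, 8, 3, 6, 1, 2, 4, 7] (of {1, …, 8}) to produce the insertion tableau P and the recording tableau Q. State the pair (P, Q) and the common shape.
P = [1, 2, 4, 7] / [3, 6] / [5, 8];  Q = [1, 2, 7, 8] / [3, 4] / [5, 6];  common shape = (4, 2, 2)

Row-insert the values π_1, π_2, … into P one at a time, bumping the leftmost entry strictly greater than the inserted value down to the next row. The recording tableau Q records, in position (i, j), the step at which that cell was added to P.
  Insert 5 (step 1): P = [5];  Q = [1]
  Insert 8 (step 2): P = [5, 8];  Q = [1, 2]
  Insert 3 (step 3): P = [3, 8] / [5];  Q = [1, 2] / [3]
  Insert 6 (step 4): P = [3, 6] / [5, 8];  Q = [1, 2] / [3, 4]
  Insert 1 (step 5): P = [1, 6] / [3, 8] / [5];  Q = [1, 2] / [3, 4] / [5]
  Insert 2 (step 6): P = [1, 2] / [3, 6] / [5, 8];  Q = [1, 2] / [3, 4] / [5, 6]
  Insert 4 (step 7): P = [1, 2, 4] / [3, 6] / [5, 8];  Q = [1, 2, 7] / [3, 4] / [5, 6]
  Insert 7 (step 8): P = [1, 2, 4, 7] / [3, 6] / [5, 8];  Q = [1, 2, 7, 8] / [3, 4] / [5, 6]
Final shape: (4, 2, 2).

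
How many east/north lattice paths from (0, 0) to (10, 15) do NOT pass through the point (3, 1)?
Number of paths = 2803640

Total paths from (0, 0) to (10, 15): C(25, 10) = 3268760. Paths through (3, 1): (paths (0, 0) → (3, 1)) × (paths (3, 1) → (10, 15)) = C(4, 3) · C(21, 7) = 4 · 116280 = 465120. Avoidance count = 3268760 − 465120 = 2803640.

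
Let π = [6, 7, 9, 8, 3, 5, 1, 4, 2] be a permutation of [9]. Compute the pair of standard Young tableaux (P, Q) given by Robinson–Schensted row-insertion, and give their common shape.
P = [1, 2, 8] / [3, 4] / [5, 7] / [6] / [9];  Q = [1, 2, 3] / [4, 6] / [5, 8] / [7] / [9];  common shape = (3, 2, 2, 1, 1)

Row-insert the values π_1, π_2, … into P one at a time, bumping the leftmost entry strictly greater than the inserted value down to the next row. The recording tableau Q records, in position (i, j), the step at which that cell was added to P.
  Insert 6 (step 1): P = [6];  Q = [1]
  Insert 7 (step 2): P = [6, 7];  Q = [1, 2]
  Insert 9 (step 3): P = [6, 7, 9];  Q = [1, 2, 3]
  Insert 8 (step 4): P = [6, 7, 8] / [9];  Q = [1, 2, 3] / [4]
  Insert 3 (step 5): P = [3, 7, 8] / [6] / [9];  Q = [1, 2, 3] / [4] / [5]
  Insert 5 (step 6): P = [3, 5, 8] / [6, 7] / [9];  Q = [1, 2, 3] / [4, 6] / [5]
  Insert 1 (step 7): P = [1, 5, 8] / [3, 7] / [6] / [9];  Q = [1, 2, 3] / [4, 6] / [5] / [7]
  Insert 4 (step 8): P = [1, 4, 8] / [3, 5] / [6, 7] / [9];  Q = [1, 2, 3] / [4, 6] / [5, 8] / [7]
  Insert 2 (step 9): P = [1, 2, 8] / [3, 4] / [5, 7] / [6] / [9];  Q = [1, 2, 3] / [4, 6] / [5, 8] / [7] / [9]
Final shape: (3, 2, 2, 1, 1).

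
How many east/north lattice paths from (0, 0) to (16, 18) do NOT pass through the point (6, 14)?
Number of paths = 2165162670

Total paths from (0, 0) to (16, 18): C(34, 16) = 2203961430. Paths through (6, 14): (paths (0, 0) → (6, 14)) × (paths (6, 14) → (16, 18)) = C(20, 6) · C(14, 10) = 38760 · 1001 = 38798760. Avoidance count = 2203961430 − 38798760 = 2165162670.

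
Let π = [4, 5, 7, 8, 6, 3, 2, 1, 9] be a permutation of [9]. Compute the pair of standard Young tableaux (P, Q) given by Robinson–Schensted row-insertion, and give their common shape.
P = [1, 5, 6, 8, 9] / [2] / [3] / [4] / [7];  Q = [1, 2, 3, 4, 9] / [5] / [6] / [7] / [8];  common shape = (5, 1, 1, 1, 1)

Row-insert the values π_1, π_2, … into P one at a time, bumping the leftmost entry strictly greater than the inserted value down to the next row. The recording tableau Q records, in position (i, j), the step at which that cell was added to P.
  Insert 4 (step 1): P = [4];  Q = [1]
  Insert 5 (step 2): P = [4, 5];  Q = [1, 2]
  Insert 7 (step 3): P = [4, 5, 7];  Q = [1, 2, 3]
  Insert 8 (step 4): P = [4, 5, 7, 8];  Q = [1, 2, 3, 4]
  Insert 6 (step 5): P = [4, 5, 6, 8] / [7];  Q = [1, 2, 3, 4] / [5]
  Insert 3 (step 6): P = [3, 5, 6, 8] / [4] / [7];  Q = [1, 2, 3, 4] / [5] / [6]
  Insert 2 (step 7): P = [2, 5, 6, 8] / [3] / [4] / [7];  Q = [1, 2, 3, 4] / [5] / [6] / [7]
  Insert 1 (step 8): P = [1, 5, 6, 8] / [2] / [3] / [4] / [7];  Q = [1, 2, 3, 4] / [5] / [6] / [7] / [8]
  Insert 9 (step 9): P = [1, 5, 6, 8, 9] / [2] / [3] / [4] / [7];  Q = [1, 2, 3, 4, 9] / [5] / [6] / [7] / [8]
Final shape: (5, 1, 1, 1, 1).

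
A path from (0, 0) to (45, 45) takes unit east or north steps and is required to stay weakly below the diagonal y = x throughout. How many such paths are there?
Number of paths = 2257117854077248073253720

By the reflection principle (André's argument), the number of monotone paths to (45, 45) with n ≤ m that never go above y = x is C(90, 45) − C(90, 46) = 103827421287553411369671120 − 101570303433476163296417400 = 2257117854077248073253720.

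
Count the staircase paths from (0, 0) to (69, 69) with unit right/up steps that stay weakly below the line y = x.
C_69 = 337485502510215975556783793455058624700

These NE paths below the diagonal are counted by the Catalan number C_n = (1/(n + 1)) · C(2n, n). For n = 69: C_69 = (1/70) · C(138, 69) = 23623985175715118288974865541854103729000/70 = 337485502510215975556783793455058624700.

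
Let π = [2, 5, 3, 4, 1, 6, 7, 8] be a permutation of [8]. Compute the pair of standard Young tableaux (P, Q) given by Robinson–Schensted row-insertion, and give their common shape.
P = [1, 3, 4, 6, 7, 8] / [2] / [5];  Q = [1, 2, 4, 6, 7, 8] / [3] / [5];  common shape = (6, 1, 1)

Row-insert the values π_1, π_2, … into P one at a time, bumping the leftmost entry strictly greater than the inserted value down to the next row. The recording tableau Q records, in position (i, j), the step at which that cell was added to P.
  Insert 2 (step 1): P = [2];  Q = [1]
  Insert 5 (step 2): P = [2, 5];  Q = [1, 2]
  Insert 3 (step 3): P = [2, 3] / [5];  Q = [1, 2] / [3]
  Insert 4 (step 4): P = [2, 3, 4] / [5];  Q = [1, 2, 4] / [3]
  Insert 1 (step 5): P = [1, 3, 4] / [2] / [5];  Q = [1, 2, 4] / [3] / [5]
  Insert 6 (step 6): P = [1, 3, 4, 6] / [2] / [5];  Q = [1, 2, 4, 6] / [3] / [5]
  Insert 7 (step 7): P = [1, 3, 4, 6, 7] / [2] / [5];  Q = [1, 2, 4, 6, 7] / [3] / [5]
  Insert 8 (step 8): P = [1, 3, 4, 6, 7, 8] / [2] / [5];  Q = [1, 2, 4, 6, 7, 8] / [3] / [5]
Final shape: (6, 1, 1).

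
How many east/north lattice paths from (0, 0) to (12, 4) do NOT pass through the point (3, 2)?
Number of paths = 1270

Total paths from (0, 0) to (12, 4): C(16, 12) = 1820. Paths through (3, 2): (paths (0, 0) → (3, 2)) × (paths (3, 2) → (12, 4)) = C(5, 3) · C(11, 9) = 10 · 55 = 550. Avoidance count = 1820 − 550 = 1270.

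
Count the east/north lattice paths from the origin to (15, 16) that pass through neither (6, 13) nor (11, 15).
Number of paths = 258789215

Inclusion–exclusion. Total paths: C(31, 15) = 300540195. Through P₁: C(19, 6)·C(12, 9) = 5969040. Through P₂: C(26, 11)·C(5, 4) = 38630800. Since P₁ is strictly southwest of P₂, a monotone path through both must visit P₁ then P₂; paths through both = C(19, 6)·C(7, 5)·C(5, 4) = 2848860. Avoid both = 300540195 − 5969040 − 38630800 + 2848860 = 258789215.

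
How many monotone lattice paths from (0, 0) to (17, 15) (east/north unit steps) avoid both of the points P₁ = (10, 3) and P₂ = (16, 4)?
Number of paths = 551277636

Inclusion–exclusion. Total paths: C(32, 17) = 565722720. Through P₁: C(13, 10)·C(19, 7) = 14410968. Through P₂: C(20, 16)·C(12, 1) = 58140. Since P₁ is strictly southwest of P₂, a monotone path through both must visit P₁ then P₂; paths through both = C(13, 10)·C(7, 6)·C(12, 1) = 24024. Avoid both = 565722720 − 14410968 − 58140 + 24024 = 551277636.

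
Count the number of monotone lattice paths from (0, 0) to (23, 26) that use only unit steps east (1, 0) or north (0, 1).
Number of paths = 58343356817424

A monotone lattice path from (0, 0) to (23, 26) consists of 23 east steps and 26 north steps in some order, so it is determined by which 23 of the 49 steps are east. The count is C(49, 23) = 58343356817424.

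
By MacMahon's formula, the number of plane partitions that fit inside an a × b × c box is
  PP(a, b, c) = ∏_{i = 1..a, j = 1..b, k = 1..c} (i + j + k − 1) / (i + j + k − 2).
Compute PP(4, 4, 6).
PP(4, 4, 6) = 9343620

Evaluate the triple product over i = 1..4, j = 1..4, k = 1..6. The factors are (2/1) · (3/2) · (4/3) · (5/4) · (6/5) · (7/6) · (3/2) · (4/3) · … (96 factors total). The numerators and denominators telescope so the product is an integer; carrying out the multiplication exactly gives PP(4, 4, 6) = 9343620.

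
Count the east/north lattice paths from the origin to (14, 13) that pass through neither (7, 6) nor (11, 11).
Number of paths = 9276828

Inclusion–exclusion. Total paths: C(27, 14) = 20058300. Through P₁: C(13, 7)·C(14, 7) = 5889312. Through P₂: C(22, 11)·C(5, 3) = 7054320. Since P₁ is strictly southwest of P₂, a monotone path through both must visit P₁ then P₂; paths through both = C(13, 7)·C(9, 4)·C(5, 3) = 2162160. Avoid both = 20058300 − 5889312 − 7054320 + 2162160 = 9276828.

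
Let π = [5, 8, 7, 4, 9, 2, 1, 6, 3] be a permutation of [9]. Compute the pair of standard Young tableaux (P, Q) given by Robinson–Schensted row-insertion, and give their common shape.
P = [1, 3, 9] / [2, 6] / [4, 7] / [5] / [8];  Q = [1, 2, 5] / [3, 8] / [4, 9] / [6] / [7];  common shape = (3, 2, 2, 1, 1)

Row-insert the values π_1, π_2, … into P one at a time, bumping the leftmost entry strictly greater than the inserted value down to the next row. The recording tableau Q records, in position (i, j), the step at which that cell was added to P.
  Insert 5 (step 1): P = [5];  Q = [1]
  Insert 8 (step 2): P = [5, 8];  Q = [1, 2]
  Insert 7 (step 3): P = [5, 7] / [8];  Q = [1, 2] / [3]
  Insert 4 (step 4): P = [4, 7] / [5] / [8];  Q = [1, 2] / [3] / [4]
  Insert 9 (step 5): P = [4, 7, 9] / [5] / [8];  Q = [1, 2, 5] / [3] / [4]
  Insert 2 (step 6): P = [2, 7, 9] / [4] / [5] / [8];  Q = [1, 2, 5] / [3] / [4] / [6]
  Insert 1 (step 7): P = [1, 7, 9] / [2] / [4] / [5] / [8];  Q = [1, 2, 5] / [3] / [4] / [6] / [7]
  Insert 6 (step 8): P = [1, 6, 9] / [2, 7] / [4] / [5] / [8];  Q = [1, 2, 5] / [3, 8] / [4] / [6] / [7]
  Insert 3 (step 9): P = [1, 3, 9] / [2, 6] / [4, 7] / [5] / [8];  Q = [1, 2, 5] / [3, 8] / [4, 9] / [6] / [7]
Final shape: (3, 2, 2, 1, 1).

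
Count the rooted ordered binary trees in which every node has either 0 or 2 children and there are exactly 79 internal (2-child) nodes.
C_79 = 289450081175264899454283846029490767264392230

These full binary trees are counted by the Catalan number C_n = (1/(n + 1)) · C(2n, n). For n = 79: C_79 = (1/80) · C(158, 79) = 23156006494021191956342707682359261381151378400/80 = 289450081175264899454283846029490767264392230.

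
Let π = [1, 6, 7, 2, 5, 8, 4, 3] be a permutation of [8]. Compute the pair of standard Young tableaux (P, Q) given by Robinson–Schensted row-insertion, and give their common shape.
P = [1, 2, 3, 8] / [4, 7] / [5] / [6];  Q = [1, 2, 3, 6] / [4, 5] / [7] / [8];  common shape = (4, 2, 1, 1)

Row-insert the values π_1, π_2, … into P one at a time, bumping the leftmost entry strictly greater than the inserted value down to the next row. The recording tableau Q records, in position (i, j), the step at which that cell was added to P.
  Insert 1 (step 1): P = [1];  Q = [1]
  Insert 6 (step 2): P = [1, 6];  Q = [1, 2]
  Insert 7 (step 3): P = [1, 6, 7];  Q = [1, 2, 3]
  Insert 2 (step 4): P = [1, 2, 7] / [6];  Q = [1, 2, 3] / [4]
  Insert 5 (step 5): P = [1, 2, 5] / [6, 7];  Q = [1, 2, 3] / [4, 5]
  Insert 8 (step 6): P = [1, 2, 5, 8] / [6, 7];  Q = [1, 2, 3, 6] / [4, 5]
  Insert 4 (step 7): P = [1, 2, 4, 8] / [5, 7] / [6];  Q = [1, 2, 3, 6] / [4, 5] / [7]
  Insert 3 (step 8): P = [1, 2, 3, 8] / [4, 7] / [5] / [6];  Q = [1, 2, 3, 6] / [4, 5] / [7] / [8]
Final shape: (4, 2, 1, 1).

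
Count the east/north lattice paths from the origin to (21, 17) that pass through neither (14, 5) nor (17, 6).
Number of paths = 28120927941

Inclusion–exclusion. Total paths: C(38, 21) = 28781143380. Through P₁: C(19, 14)·C(19, 7) = 585911664. Through P₂: C(23, 17)·C(15, 4) = 137792655. Since P₁ is strictly southwest of P₂, a monotone path through both must visit P₁ then P₂; paths through both = C(19, 14)·C(4, 3)·C(15, 4) = 63488880. Avoid both = 28781143380 − 585911664 − 137792655 + 63488880 = 28120927941.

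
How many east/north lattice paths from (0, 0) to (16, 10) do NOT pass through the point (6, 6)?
Number of paths = 4386811

Total paths from (0, 0) to (16, 10): C(26, 16) = 5311735. Paths through (6, 6): (paths (0, 0) → (6, 6)) × (paths (6, 6) → (16, 10)) = C(12, 6) · C(14, 10) = 924 · 1001 = 924924. Avoidance count = 5311735 − 924924 = 4386811.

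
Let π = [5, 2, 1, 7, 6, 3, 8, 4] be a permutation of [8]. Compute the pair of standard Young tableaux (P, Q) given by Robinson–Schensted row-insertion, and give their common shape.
P = [1, 3, 4] / [2, 6, 8] / [5, 7];  Q = [1, 4, 7] / [2, 5, 8] / [3, 6];  common shape = (3, 3, 2)

Row-insert the values π_1, π_2, … into P one at a time, bumping the leftmost entry strictly greater than the inserted value down to the next row. The recording tableau Q records, in position (i, j), the step at which that cell was added to P.
  Insert 5 (step 1): P = [5];  Q = [1]
  Insert 2 (step 2): P = [2] / [5];  Q = [1] / [2]
  Insert 1 (step 3): P = [1] / [2] / [5];  Q = [1] / [2] / [3]
  Insert 7 (step 4): P = [1, 7] / [2] / [5];  Q = [1, 4] / [2] / [3]
  Insert 6 (step 5): P = [1, 6] / [2, 7] / [5];  Q = [1, 4] / [2, 5] / [3]
  Insert 3 (step 6): P = [1, 3] / [2, 6] / [5, 7];  Q = [1, 4] / [2, 5] / [3, 6]
  Insert 8 (step 7): P = [1, 3, 8] / [2, 6] / [5, 7];  Q = [1, 4, 7] / [2, 5] / [3, 6]
  Insert 4 (step 8): P = [1, 3, 4] / [2, 6, 8] / [5, 7];  Q = [1, 4, 7] / [2, 5, 8] / [3, 6]
Final shape: (3, 3, 2).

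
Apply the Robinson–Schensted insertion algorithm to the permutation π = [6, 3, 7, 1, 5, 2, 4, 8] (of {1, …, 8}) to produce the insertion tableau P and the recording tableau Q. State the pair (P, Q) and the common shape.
P = [1, 2, 4, 8] / [3, 5] / [6, 7];  Q = [1, 3, 7, 8] / [2, 5] / [4, 6];  common shape = (4, 2, 2)

Row-insert the values π_1, π_2, … into P one at a time, bumping the leftmost entry strictly greater than the inserted value down to the next row. The recording tableau Q records, in position (i, j), the step at which that cell was added to P.
  Insert 6 (step 1): P = [6];  Q = [1]
  Insert 3 (step 2): P = [3] / [6];  Q = [1] / [2]
  Insert 7 (step 3): P = [3, 7] / [6];  Q = [1, 3] / [2]
  Insert 1 (step 4): P = [1, 7] / [3] / [6];  Q = [1, 3] / [2] / [4]
  Insert 5 (step 5): P = [1, 5] / [3, 7] / [6];  Q = [1, 3] / [2, 5] / [4]
  Insert 2 (step 6): P = [1, 2] / [3, 5] / [6, 7];  Q = [1, 3] / [2, 5] / [4, 6]
  Insert 4 (step 7): P = [1, 2, 4] / [3, 5] / [6, 7];  Q = [1, 3, 7] / [2, 5] / [4, 6]
  Insert 8 (step 8): P = [1, 2, 4, 8] / [3, 5] / [6, 7];  Q = [1, 3, 7, 8] / [2, 5] / [4, 6]
Final shape: (4, 2, 2).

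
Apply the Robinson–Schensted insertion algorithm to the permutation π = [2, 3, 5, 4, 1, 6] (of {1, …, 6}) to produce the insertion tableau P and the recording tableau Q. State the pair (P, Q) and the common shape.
P = [1, 3, 4, 6] / [2] / [5];  Q = [1, 2, 3, 6] / [4] / [5];  common shape = (4, 1, 1)

Row-insert the values π_1, π_2, … into P one at a time, bumping the leftmost entry strictly greater than the inserted value down to the next row. The recording tableau Q records, in position (i, j), the step at which that cell was added to P.
  Insert 2 (step 1): P = [2];  Q = [1]
  Insert 3 (step 2): P = [2, 3];  Q = [1, 2]
  Insert 5 (step 3): P = [2, 3, 5];  Q = [1, 2, 3]
  Insert 4 (step 4): P = [2, 3, 4] / [5];  Q = [1, 2, 3] / [4]
  Insert 1 (step 5): P = [1, 3, 4] / [2] / [5];  Q = [1, 2, 3] / [4] / [5]
  Insert 6 (step 6): P = [1, 3, 4, 6] / [2] / [5];  Q = [1, 2, 3, 6] / [4] / [5]
Final shape: (4, 1, 1).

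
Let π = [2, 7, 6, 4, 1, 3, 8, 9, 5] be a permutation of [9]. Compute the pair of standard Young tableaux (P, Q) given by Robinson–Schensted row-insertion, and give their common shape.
P = [1, 3, 5, 9] / [2, 4, 8] / [6] / [7];  Q = [1, 2, 7, 8] / [3, 6, 9] / [4] / [5];  common shape = (4, 3, 1, 1)

Row-insert the values π_1, π_2, … into P one at a time, bumping the leftmost entry strictly greater than the inserted value down to the next row. The recording tableau Q records, in position (i, j), the step at which that cell was added to P.
  Insert 2 (step 1): P = [2];  Q = [1]
  Insert 7 (step 2): P = [2, 7];  Q = [1, 2]
  Insert 6 (step 3): P = [2, 6] / [7];  Q = [1, 2] / [3]
  Insert 4 (step 4): P = [2, 4] / [6] / [7];  Q = [1, 2] / [3] / [4]
  Insert 1 (step 5): P = [1, 4] / [2] / [6] / [7];  Q = [1, 2] / [3] / [4] / [5]
  Insert 3 (step 6): P = [1, 3] / [2, 4] / [6] / [7];  Q = [1, 2] / [3, 6] / [4] / [5]
  Insert 8 (step 7): P = [1, 3, 8] / [2, 4] / [6] / [7];  Q = [1, 2, 7] / [3, 6] / [4] / [5]
  Insert 9 (step 8): P = [1, 3, 8, 9] / [2, 4] / [6] / [7];  Q = [1, 2, 7, 8] / [3, 6] / [4] / [5]
  Insert 5 (step 9): P = [1, 3, 5, 9] / [2, 4, 8] / [6] / [7];  Q = [1, 2, 7, 8] / [3, 6, 9] / [4] / [5]
Final shape: (4, 3, 1, 1).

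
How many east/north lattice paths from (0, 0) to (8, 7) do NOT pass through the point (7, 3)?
Number of paths = 5835

Total paths from (0, 0) to (8, 7): C(15, 8) = 6435. Paths through (7, 3): (paths (0, 0) → (7, 3)) × (paths (7, 3) → (8, 7)) = C(10, 7) · C(5, 1) = 120 · 5 = 600. Avoidance count = 6435 − 600 = 5835.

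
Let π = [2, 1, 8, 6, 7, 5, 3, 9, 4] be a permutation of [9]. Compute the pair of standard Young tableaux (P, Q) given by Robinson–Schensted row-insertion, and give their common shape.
P = [1, 3, 4, 9] / [2, 5, 7] / [6] / [8];  Q = [1, 3, 5, 8] / [2, 4, 9] / [6] / [7];  common shape = (4, 3, 1, 1)

Row-insert the values π_1, π_2, … into P one at a time, bumping the leftmost entry strictly greater than the inserted value down to the next row. The recording tableau Q records, in position (i, j), the step at which that cell was added to P.
  Insert 2 (step 1): P = [2];  Q = [1]
  Insert 1 (step 2): P = [1] / [2];  Q = [1] / [2]
  Insert 8 (step 3): P = [1, 8] / [2];  Q = [1, 3] / [2]
  Insert 6 (step 4): P = [1, 6] / [2, 8];  Q = [1, 3] / [2, 4]
  Insert 7 (step 5): P = [1, 6, 7] / [2, 8];  Q = [1, 3, 5] / [2, 4]
  Insert 5 (step 6): P = [1, 5, 7] / [2, 6] / [8];  Q = [1, 3, 5] / [2, 4] / [6]
  Insert 3 (step 7): P = [1, 3, 7] / [2, 5] / [6] / [8];  Q = [1, 3, 5] / [2, 4] / [6] / [7]
  Insert 9 (step 8): P = [1, 3, 7, 9] / [2, 5] / [6] / [8];  Q = [1, 3, 5, 8] / [2, 4] / [6] / [7]
  Insert 4 (step 9): P = [1, 3, 4, 9] / [2, 5, 7] / [6] / [8];  Q = [1, 3, 5, 8] / [2, 4, 9] / [6] / [7]
Final shape: (4, 3, 1, 1).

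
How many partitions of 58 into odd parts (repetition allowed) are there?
p_odd(58) = 8808

Enumerate partitions using only odd parts via the recurrence o(n, m) = o(n, m−2) + o(n−m, m) over odd m, starting from the largest odd part ≤ n. This gives p_odd(58) = 8808. (Euler's theorem: equals the count of distinct-part partitions.)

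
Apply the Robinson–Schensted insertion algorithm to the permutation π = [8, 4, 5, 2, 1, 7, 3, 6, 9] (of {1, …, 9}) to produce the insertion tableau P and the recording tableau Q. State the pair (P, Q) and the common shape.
P = [1, 3, 6, 9] / [2, 5, 7] / [4] / [8];  Q = [1, 3, 6, 9] / [2, 7, 8] / [4] / [5];  common shape = (4, 3, 1, 1)

Row-insert the values π_1, π_2, … into P one at a time, bumping the leftmost entry strictly greater than the inserted value down to the next row. The recording tableau Q records, in position (i, j), the step at which that cell was added to P.
  Insert 8 (step 1): P = [8];  Q = [1]
  Insert 4 (step 2): P = [4] / [8];  Q = [1] / [2]
  Insert 5 (step 3): P = [4, 5] / [8];  Q = [1, 3] / [2]
  Insert 2 (step 4): P = [2, 5] / [4] / [8];  Q = [1, 3] / [2] / [4]
  Insert 1 (step 5): P = [1, 5] / [2] / [4] / [8];  Q = [1, 3] / [2] / [4] / [5]
  Insert 7 (step 6): P = [1, 5, 7] / [2] / [4] / [8];  Q = [1, 3, 6] / [2] / [4] / [5]
  Insert 3 (step 7): P = [1, 3, 7] / [2, 5] / [4] / [8];  Q = [1, 3, 6] / [2, 7] / [4] / [5]
  Insert 6 (step 8): P = [1, 3, 6] / [2, 5, 7] / [4] / [8];  Q = [1, 3, 6] / [2, 7, 8] / [4] / [5]
  Insert 9 (step 9): P = [1, 3, 6, 9] / [2, 5, 7] / [4] / [8];  Q = [1, 3, 6, 9] / [2, 7, 8] / [4] / [5]
Final shape: (4, 3, 1, 1).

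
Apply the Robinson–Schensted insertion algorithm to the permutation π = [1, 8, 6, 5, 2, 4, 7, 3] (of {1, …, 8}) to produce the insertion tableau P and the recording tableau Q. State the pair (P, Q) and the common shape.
P = [1, 2, 3, 7] / [4] / [5] / [6] / [8];  Q = [1, 2, 6, 7] / [3] / [4] / [5] / [8];  common shape = (4, 1, 1, 1, 1)

Row-insert the values π_1, π_2, … into P one at a time, bumping the leftmost entry strictly greater than the inserted value down to the next row. The recording tableau Q records, in position (i, j), the step at which that cell was added to P.
  Insert 1 (step 1): P = [1];  Q = [1]
  Insert 8 (step 2): P = [1, 8];  Q = [1, 2]
  Insert 6 (step 3): P = [1, 6] / [8];  Q = [1, 2] / [3]
  Insert 5 (step 4): P = [1, 5] / [6] / [8];  Q = [1, 2] / [3] / [4]
  Insert 2 (step 5): P = [1, 2] / [5] / [6] / [8];  Q = [1, 2] / [3] / [4] / [5]
  Insert 4 (step 6): P = [1, 2, 4] / [5] / [6] / [8];  Q = [1, 2, 6] / [3] / [4] / [5]
  Insert 7 (step 7): P = [1, 2, 4, 7] / [5] / [6] / [8];  Q = [1, 2, 6, 7] / [3] / [4] / [5]
  Insert 3 (step 8): P = [1, 2, 3, 7] / [4] / [5] / [6] / [8];  Q = [1, 2, 6, 7] / [3] / [4] / [5] / [8]
Final shape: (4, 1, 1, 1, 1).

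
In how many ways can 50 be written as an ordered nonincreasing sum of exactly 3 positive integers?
p(50, 3 parts) = 208

Partitions of n into exactly k parts are in bijection with partitions of n − k into at most k parts (subtract 1 from each part). So p(50, exactly 3) = p(47, parts ≤ 3). Computing via the recurrence p(m, j) = p(m, j−1) + p(m−j, j) gives 208.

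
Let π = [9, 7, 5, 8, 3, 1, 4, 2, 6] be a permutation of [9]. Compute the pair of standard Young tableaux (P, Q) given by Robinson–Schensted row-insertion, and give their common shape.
P = [1, 2, 6] / [3, 4] / [5, 8] / [7] / [9];  Q = [1, 4, 9] / [2, 7] / [3, 8] / [5] / [6];  common shape = (3, 2, 2, 1, 1)

Row-insert the values π_1, π_2, … into P one at a time, bumping the leftmost entry strictly greater than the inserted value down to the next row. The recording tableau Q records, in position (i, j), the step at which that cell was added to P.
  Insert 9 (step 1): P = [9];  Q = [1]
  Insert 7 (step 2): P = [7] / [9];  Q = [1] / [2]
  Insert 5 (step 3): P = [5] / [7] / [9];  Q = [1] / [2] / [3]
  Insert 8 (step 4): P = [5, 8] / [7] / [9];  Q = [1, 4] / [2] / [3]
  Insert 3 (step 5): P = [3, 8] / [5] / [7] / [9];  Q = [1, 4] / [2] / [3] / [5]
  Insert 1 (step 6): P = [1, 8] / [3] / [5] / [7] / [9];  Q = [1, 4] / [2] / [3] / [5] / [6]
  Insert 4 (step 7): P = [1, 4] / [3, 8] / [5] / [7] / [9];  Q = [1, 4] / [2, 7] / [3] / [5] / [6]
  Insert 2 (step 8): P = [1, 2] / [3, 4] / [5, 8] / [7] / [9];  Q = [1, 4] / [2, 7] / [3, 8] / [5] / [6]
  Insert 6 (step 9): P = [1, 2, 6] / [3, 4] / [5, 8] / [7] / [9];  Q = [1, 4, 9] / [2, 7] / [3, 8] / [5] / [6]
Final shape: (3, 2, 2, 1, 1).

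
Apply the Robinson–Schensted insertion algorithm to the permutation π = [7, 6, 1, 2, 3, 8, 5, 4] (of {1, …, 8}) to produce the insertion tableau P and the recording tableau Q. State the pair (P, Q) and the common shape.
P = [1, 2, 3, 4] / [5, 8] / [6] / [7];  Q = [1, 4, 5, 6] / [2, 7] / [3] / [8];  common shape = (4, 2, 1, 1)

Row-insert the values π_1, π_2, … into P one at a time, bumping the leftmost entry strictly greater than the inserted value down to the next row. The recording tableau Q records, in position (i, j), the step at which that cell was added to P.
  Insert 7 (step 1): P = [7];  Q = [1]
  Insert 6 (step 2): P = [6] / [7];  Q = [1] / [2]
  Insert 1 (step 3): P = [1] / [6] / [7];  Q = [1] / [2] / [3]
  Insert 2 (step 4): P = [1, 2] / [6] / [7];  Q = [1, 4] / [2] / [3]
  Insert 3 (step 5): P = [1, 2, 3] / [6] / [7];  Q = [1, 4, 5] / [2] / [3]
  Insert 8 (step 6): P = [1, 2, 3, 8] / [6] / [7];  Q = [1, 4, 5, 6] / [2] / [3]
  Insert 5 (step 7): P = [1, 2, 3, 5] / [6, 8] / [7];  Q = [1, 4, 5, 6] / [2, 7] / [3]
  Insert 4 (step 8): P = [1, 2, 3, 4] / [5, 8] / [6] / [7];  Q = [1, 4, 5, 6] / [2, 7] / [3] / [8]
Final shape: (4, 2, 1, 1).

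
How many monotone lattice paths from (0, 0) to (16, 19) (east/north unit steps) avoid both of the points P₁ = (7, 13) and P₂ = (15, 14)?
Number of paths = 3210774870

Inclusion–exclusion. Total paths: C(35, 16) = 4059928950. Through P₁: C(20, 7)·C(15, 9) = 387987600. Through P₂: C(29, 15)·C(6, 1) = 465352560. Since P₁ is strictly southwest of P₂, a monotone path through both must visit P₁ then P₂; paths through both = C(20, 7)·C(9, 8)·C(6, 1) = 4186080. Avoid both = 4059928950 − 387987600 − 465352560 + 4186080 = 3210774870.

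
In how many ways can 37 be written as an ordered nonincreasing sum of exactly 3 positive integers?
p(37, 3 parts) = 114

Partitions of n into exactly k parts are in bijection with partitions of n − k into at most k parts (subtract 1 from each part). So p(37, exactly 3) = p(34, parts ≤ 3). Computing via the recurrence p(m, j) = p(m, j−1) + p(m−j, j) gives 114.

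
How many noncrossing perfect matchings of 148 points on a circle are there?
C_74 = 311496878311103321137536291518809134027240

These noncrossing handshakes are counted by the Catalan number C_n = (1/(n + 1)) · C(2n, n). For n = 74: C_74 = (1/75) · C(148, 74) = 23362265873332749085315221863910685052043000/75 = 311496878311103321137536291518809134027240.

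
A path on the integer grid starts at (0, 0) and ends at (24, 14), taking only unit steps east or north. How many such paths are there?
Number of paths = 9669554100

A monotone lattice path from (0, 0) to (24, 14) consists of 24 east steps and 14 north steps in some order, so it is determined by which 24 of the 38 steps are east. The count is C(38, 24) = 9669554100.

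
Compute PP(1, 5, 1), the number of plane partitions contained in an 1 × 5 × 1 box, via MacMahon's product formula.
PP(1, 5, 1) = 6

Evaluate the triple product over i = 1..1, j = 1..5, k = 1..1. The factors are (2/1) · (3/2) · (4/3) · (5/4) · (6/5). The numerators and denominators telescope so the product is an integer; carrying out the multiplication exactly gives PP(1, 5, 1) = 6.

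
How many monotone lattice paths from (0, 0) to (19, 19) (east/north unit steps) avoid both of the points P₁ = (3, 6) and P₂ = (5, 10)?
Number of paths = 28220332770

Inclusion–exclusion. Total paths: C(38, 19) = 35345263800. Through P₁: C(9, 3)·C(29, 16) = 5700568860. Through P₂: C(15, 5)·C(23, 14) = 2454021570. Since P₁ is strictly southwest of P₂, a monotone path through both must visit P₁ then P₂; paths through both = C(9, 3)·C(6, 2)·C(23, 14) = 1029659400. Avoid both = 35345263800 − 5700568860 − 2454021570 + 1029659400 = 28220332770.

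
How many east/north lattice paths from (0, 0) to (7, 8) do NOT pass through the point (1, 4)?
Number of paths = 5385

Total paths from (0, 0) to (7, 8): C(15, 7) = 6435. Paths through (1, 4): (paths (0, 0) → (1, 4)) × (paths (1, 4) → (7, 8)) = C(5, 1) · C(10, 6) = 5 · 210 = 1050. Avoidance count = 6435 − 1050 = 5385.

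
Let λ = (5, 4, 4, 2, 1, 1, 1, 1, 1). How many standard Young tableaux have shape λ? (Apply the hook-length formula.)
# SYT of shape (5, 4, 4, 2, 1, 1, 1, 1, 1) = 60279552

Hook-length formula: f^λ = n! / Π hook(c), product over all cells c of the Young diagram. For λ = (5, 4, 4, 2, 1, 1, 1, 1, 1), n = 20 boxes. Hook lengths by row (left-to-right, top-to-bottom): [13, 7, 5, 4, 1]; [11, 5, 3, 2]; [10, 4, 2, 1]; [7, 1]; [5]; [4]; [3]; [2]; [1]. Product of hooks = 40360320000. So f^λ = 20! / 40360320000 = 2432902008176640000 / 40360320000 = 60279552.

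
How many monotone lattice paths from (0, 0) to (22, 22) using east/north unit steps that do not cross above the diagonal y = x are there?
C_22 = 91482563640

These NE paths below the diagonal are counted by the Catalan number C_n = (1/(n + 1)) · C(2n, n). For n = 22: C_22 = (1/23) · C(44, 22) = 2104098963720/23 = 91482563640.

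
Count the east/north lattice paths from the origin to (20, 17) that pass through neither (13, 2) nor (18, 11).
Number of paths = 14924623350

Inclusion–exclusion. Total paths: C(37, 20) = 15905368710. Through P₁: C(15, 13)·C(22, 7) = 17907120. Through P₂: C(29, 18)·C(8, 2) = 968724120. Since P₁ is strictly southwest of P₂, a monotone path through both must visit P₁ then P₂; paths through both = C(15, 13)·C(14, 5)·C(8, 2) = 5885880. Avoid both = 15905368710 − 17907120 − 968724120 + 5885880 = 14924623350.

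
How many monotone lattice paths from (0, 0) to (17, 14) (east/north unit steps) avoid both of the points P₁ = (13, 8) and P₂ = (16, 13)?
Number of paths = 109512675

Inclusion–exclusion. Total paths: C(31, 17) = 265182525. Through P₁: C(21, 13)·C(10, 4) = 42732900. Through P₂: C(29, 16)·C(2, 1) = 135727830. Since P₁ is strictly southwest of P₂, a monotone path through both must visit P₁ then P₂; paths through both = C(21, 13)·C(8, 3)·C(2, 1) = 22790880. Avoid both = 265182525 − 42732900 − 135727830 + 22790880 = 109512675.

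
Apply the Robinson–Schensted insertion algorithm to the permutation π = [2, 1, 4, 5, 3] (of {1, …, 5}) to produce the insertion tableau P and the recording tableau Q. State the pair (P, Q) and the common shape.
P = [1, 3, 5] / [2, 4];  Q = [1, 3, 4] / [2, 5];  common shape = (3, 2)

Row-insert the values π_1, π_2, … into P one at a time, bumping the leftmost entry strictly greater than the inserted value down to the next row. The recording tableau Q records, in position (i, j), the step at which that cell was added to P.
  Insert 2 (step 1): P = [2];  Q = [1]
  Insert 1 (step 2): P = [1] / [2];  Q = [1] / [2]
  Insert 4 (step 3): P = [1, 4] / [2];  Q = [1, 3] / [2]
  Insert 5 (step 4): P = [1, 4, 5] / [2];  Q = [1, 3, 4] / [2]
  Insert 3 (step 5): P = [1, 3, 5] / [2, 4];  Q = [1, 3, 4] / [2, 5]
Final shape: (3, 2).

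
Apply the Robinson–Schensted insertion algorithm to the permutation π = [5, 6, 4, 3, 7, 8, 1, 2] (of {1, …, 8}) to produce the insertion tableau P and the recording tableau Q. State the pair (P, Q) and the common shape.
P = [1, 2, 7, 8] / [3, 6] / [4] / [5];  Q = [1, 2, 5, 6] / [3, 8] / [4] / [7];  common shape = (4, 2, 1, 1)

Row-insert the values π_1, π_2, … into P one at a time, bumping the leftmost entry strictly greater than the inserted value down to the next row. The recording tableau Q records, in position (i, j), the step at which that cell was added to P.
  Insert 5 (step 1): P = [5];  Q = [1]
  Insert 6 (step 2): P = [5, 6];  Q = [1, 2]
  Insert 4 (step 3): P = [4, 6] / [5];  Q = [1, 2] / [3]
  Insert 3 (step 4): P = [3, 6] / [4] / [5];  Q = [1, 2] / [3] / [4]
  Insert 7 (step 5): P = [3, 6, 7] / [4] / [5];  Q = [1, 2, 5] / [3] / [4]
  Insert 8 (step 6): P = [3, 6, 7, 8] / [4] / [5];  Q = [1, 2, 5, 6] / [3] / [4]
  Insert 1 (step 7): P = [1, 6, 7, 8] / [3] / [4] / [5];  Q = [1, 2, 5, 6] / [3] / [4] / [7]
  Insert 2 (step 8): P = [1, 2, 7, 8] / [3, 6] / [4] / [5];  Q = [1, 2, 5, 6] / [3, 8] / [4] / [7]
Final shape: (4, 2, 1, 1).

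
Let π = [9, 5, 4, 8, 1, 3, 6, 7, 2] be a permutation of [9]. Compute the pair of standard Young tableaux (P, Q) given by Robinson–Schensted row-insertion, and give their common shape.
P = [1, 2, 6, 7] / [3, 8] / [4] / [5] / [9];  Q = [1, 4, 7, 8] / [2, 6] / [3] / [5] / [9];  common shape = (4, 2, 1, 1, 1)

Row-insert the values π_1, π_2, … into P one at a time, bumping the leftmost entry strictly greater than the inserted value down to the next row. The recording tableau Q records, in position (i, j), the step at which that cell was added to P.
  Insert 9 (step 1): P = [9];  Q = [1]
  Insert 5 (step 2): P = [5] / [9];  Q = [1] / [2]
  Insert 4 (step 3): P = [4] / [5] / [9];  Q = [1] / [2] / [3]
  Insert 8 (step 4): P = [4, 8] / [5] / [9];  Q = [1, 4] / [2] / [3]
  Insert 1 (step 5): P = [1, 8] / [4] / [5] / [9];  Q = [1, 4] / [2] / [3] / [5]
  Insert 3 (step 6): P = [1, 3] / [4, 8] / [5] / [9];  Q = [1, 4] / [2, 6] / [3] / [5]
  Insert 6 (step 7): P = [1, 3, 6] / [4, 8] / [5] / [9];  Q = [1, 4, 7] / [2, 6] / [3] / [5]
  Insert 7 (step 8): P = [1, 3, 6, 7] / [4, 8] / [5] / [9];  Q = [1, 4, 7, 8] / [2, 6] / [3] / [5]
  Insert 2 (step 9): P = [1, 2, 6, 7] / [3, 8] / [4] / [5] / [9];  Q = [1, 4, 7, 8] / [2, 6] / [3] / [5] / [9]
Final shape: (4, 2, 1, 1, 1).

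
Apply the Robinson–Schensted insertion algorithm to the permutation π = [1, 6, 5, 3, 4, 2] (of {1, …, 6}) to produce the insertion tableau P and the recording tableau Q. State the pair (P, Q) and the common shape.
P = [1, 2, 4] / [3] / [5] / [6];  Q = [1, 2, 5] / [3] / [4] / [6];  common shape = (3, 1, 1, 1)

Row-insert the values π_1, π_2, … into P one at a time, bumping the leftmost entry strictly greater than the inserted value down to the next row. The recording tableau Q records, in position (i, j), the step at which that cell was added to P.
  Insert 1 (step 1): P = [1];  Q = [1]
  Insert 6 (step 2): P = [1, 6];  Q = [1, 2]
  Insert 5 (step 3): P = [1, 5] / [6];  Q = [1, 2] / [3]
  Insert 3 (step 4): P = [1, 3] / [5] / [6];  Q = [1, 2] / [3] / [4]
  Insert 4 (step 5): P = [1, 3, 4] / [5] / [6];  Q = [1, 2, 5] / [3] / [4]
  Insert 2 (step 6): P = [1, 2, 4] / [3] / [5] / [6];  Q = [1, 2, 5] / [3] / [4] / [6]
Final shape: (3, 1, 1, 1).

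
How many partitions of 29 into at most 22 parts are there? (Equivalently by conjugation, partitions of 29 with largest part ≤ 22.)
p(29, parts ≤ 22) = 4535

Use the recurrence p(n, m) = p(n, m−1) + p(n−m, m): either the largest part is < m (count p(n, m−1)) or the largest part is exactly m (remove one copy of m, count p(n−m, m)). With p(0, ·) = 1 this gives p(29, parts ≤ 22) = 4535. (By conjugating Young diagrams, this also counts partitions of 29 into at most 22 parts.)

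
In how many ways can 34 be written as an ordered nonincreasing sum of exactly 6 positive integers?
p(34, 6 parts) = 931

Partitions of n into exactly k parts are in bijection with partitions of n − k into at most k parts (subtract 1 from each part). So p(34, exactly 6) = p(28, parts ≤ 6). Computing via the recurrence p(m, j) = p(m, j−1) + p(m−j, j) gives 931.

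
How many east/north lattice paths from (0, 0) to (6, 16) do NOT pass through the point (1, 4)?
Number of paths = 43673

Total paths from (0, 0) to (6, 16): C(22, 6) = 74613. Paths through (1, 4): (paths (0, 0) → (1, 4)) × (paths (1, 4) → (6, 16)) = C(5, 1) · C(17, 5) = 5 · 6188 = 30940. Avoidance count = 74613 − 30940 = 43673.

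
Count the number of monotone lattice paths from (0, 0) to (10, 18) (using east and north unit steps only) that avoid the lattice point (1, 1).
Number of paths = 6874010

Total paths from (0, 0) to (10, 18): C(28, 10) = 13123110. Paths through (1, 1): (paths (0, 0) → (1, 1)) × (paths (1, 1) → (10, 18)) = C(2, 1) · C(26, 9) = 2 · 3124550 = 6249100. Avoidance count = 13123110 − 6249100 = 6874010.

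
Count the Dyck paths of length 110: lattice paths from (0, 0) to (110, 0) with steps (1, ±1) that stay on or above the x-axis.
C_55 = 1759414616608818870992479875972

These Dyck paths are counted by the Catalan number C_n = (1/(n + 1)) · C(2n, n). For n = 55: C_55 = (1/56) · C(110, 55) = 98527218530093856775578873054432/56 = 1759414616608818870992479875972.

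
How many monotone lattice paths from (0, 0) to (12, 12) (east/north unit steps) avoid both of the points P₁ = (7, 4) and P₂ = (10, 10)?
Number of paths = 1337230

Inclusion–exclusion. Total paths: C(24, 12) = 2704156. Through P₁: C(11, 7)·C(13, 5) = 424710. Through P₂: C(20, 10)·C(4, 2) = 1108536. Since P₁ is strictly southwest of P₂, a monotone path through both must visit P₁ then P₂; paths through both = C(11, 7)·C(9, 3)·C(4, 2) = 166320. Avoid both = 2704156 − 424710 − 1108536 + 166320 = 1337230.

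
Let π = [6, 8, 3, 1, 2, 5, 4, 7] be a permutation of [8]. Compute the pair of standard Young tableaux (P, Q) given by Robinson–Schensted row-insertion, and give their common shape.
P = [1, 2, 4, 7] / [3, 5] / [6, 8];  Q = [1, 2, 6, 8] / [3, 5] / [4, 7];  common shape = (4, 2, 2)

Row-insert the values π_1, π_2, … into P one at a time, bumping the leftmost entry strictly greater than the inserted value down to the next row. The recording tableau Q records, in position (i, j), the step at which that cell was added to P.
  Insert 6 (step 1): P = [6];  Q = [1]
  Insert 8 (step 2): P = [6, 8];  Q = [1, 2]
  Insert 3 (step 3): P = [3, 8] / [6];  Q = [1, 2] / [3]
  Insert 1 (step 4): P = [1, 8] / [3] / [6];  Q = [1, 2] / [3] / [4]
  Insert 2 (step 5): P = [1, 2] / [3, 8] / [6];  Q = [1, 2] / [3, 5] / [4]
  Insert 5 (step 6): P = [1, 2, 5] / [3, 8] / [6];  Q = [1, 2, 6] / [3, 5] / [4]
  Insert 4 (step 7): P = [1, 2, 4] / [3, 5] / [6, 8];  Q = [1, 2, 6] / [3, 5] / [4, 7]
  Insert 7 (step 8): P = [1, 2, 4, 7] / [3, 5] / [6, 8];  Q = [1, 2, 6, 8] / [3, 5] / [4, 7]
Final shape: (4, 2, 2).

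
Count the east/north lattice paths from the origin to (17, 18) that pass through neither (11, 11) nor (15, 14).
Number of paths = 2534016738

Inclusion–exclusion. Total paths: C(35, 17) = 4537567650. Through P₁: C(22, 11)·C(13, 6) = 1210521312. Through P₂: C(29, 15)·C(6, 2) = 1163381400. Since P₁ is strictly southwest of P₂, a monotone path through both must visit P₁ then P₂; paths through both = C(22, 11)·C(7, 4)·C(6, 2) = 370351800. Avoid both = 4537567650 − 1210521312 − 1163381400 + 370351800 = 2534016738.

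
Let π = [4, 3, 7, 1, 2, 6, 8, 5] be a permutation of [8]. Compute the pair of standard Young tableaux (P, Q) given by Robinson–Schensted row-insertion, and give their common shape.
P = [1, 2, 5, 8] / [3, 6] / [4, 7];  Q = [1, 3, 6, 7] / [2, 5] / [4, 8];  common shape = (4, 2, 2)

Row-insert the values π_1, π_2, … into P one at a time, bumping the leftmost entry strictly greater than the inserted value down to the next row. The recording tableau Q records, in position (i, j), the step at which that cell was added to P.
  Insert 4 (step 1): P = [4];  Q = [1]
  Insert 3 (step 2): P = [3] / [4];  Q = [1] / [2]
  Insert 7 (step 3): P = [3, 7] / [4];  Q = [1, 3] / [2]
  Insert 1 (step 4): P = [1, 7] / [3] / [4];  Q = [1, 3] / [2] / [4]
  Insert 2 (step 5): P = [1, 2] / [3, 7] / [4];  Q = [1, 3] / [2, 5] / [4]
  Insert 6 (step 6): P = [1, 2, 6] / [3, 7] / [4];  Q = [1, 3, 6] / [2, 5] / [4]
  Insert 8 (step 7): P = [1, 2, 6, 8] / [3, 7] / [4];  Q = [1, 3, 6, 7] / [2, 5] / [4]
  Insert 5 (step 8): P = [1, 2, 5, 8] / [3, 6] / [4, 7];  Q = [1, 3, 6, 7] / [2, 5] / [4, 8]
Final shape: (4, 2, 2).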